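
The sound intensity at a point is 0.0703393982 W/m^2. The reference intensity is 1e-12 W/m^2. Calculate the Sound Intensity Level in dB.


Given values:
  I = 0.0703393982 W/m^2
  I_ref = 1e-12 W/m^2
Formula: SIL = 10 * log10(I / I_ref)
Compute ratio: I / I_ref = 70339398200
Compute log10: log10(70339398200) = 10.847199
Multiply: SIL = 10 * 10.847199 = 108.47

108.47 dB


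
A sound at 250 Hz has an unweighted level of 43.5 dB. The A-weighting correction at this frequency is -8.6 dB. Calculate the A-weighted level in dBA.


Given values:
  SPL = 43.5 dB
  A-weighting at 250 Hz = -8.6 dB
Formula: L_A = SPL + A_weight
L_A = 43.5 + (-8.6)
L_A = 34.9

34.9 dBA


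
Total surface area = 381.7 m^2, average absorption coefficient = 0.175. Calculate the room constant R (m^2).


Given values:
  S = 381.7 m^2, alpha = 0.175
Formula: R = S * alpha / (1 - alpha)
Numerator: 381.7 * 0.175 = 66.7975
Denominator: 1 - 0.175 = 0.825
R = 66.7975 / 0.825 = 80.97

80.97 m^2


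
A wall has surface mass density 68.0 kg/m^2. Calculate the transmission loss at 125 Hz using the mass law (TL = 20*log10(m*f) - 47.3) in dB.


Given values:
  m = 68.0 kg/m^2, f = 125 Hz
Formula: TL = 20 * log10(m * f) - 47.3
Compute m * f = 68.0 * 125 = 8500.0
Compute log10(8500.0) = 3.929419
Compute 20 * 3.929419 = 78.5884
TL = 78.5884 - 47.3 = 31.29

31.29 dB


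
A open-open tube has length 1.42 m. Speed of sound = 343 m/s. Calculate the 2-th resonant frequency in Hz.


Given values:
  Tube type: open-open, L = 1.42 m, c = 343 m/s, n = 2
Formula: f_n = n * c / (2 * L)
Compute 2 * L = 2 * 1.42 = 2.84
f = 2 * 343 / 2.84
f = 241.55

241.55 Hz


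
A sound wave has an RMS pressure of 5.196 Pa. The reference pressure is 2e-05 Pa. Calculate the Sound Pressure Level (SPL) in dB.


Given values:
  p = 5.196 Pa
  p_ref = 2e-05 Pa
Formula: SPL = 20 * log10(p / p_ref)
Compute ratio: p / p_ref = 5.196 / 2e-05 = 259800
Compute log10: log10(259800) = 5.414639
Multiply: SPL = 20 * 5.414639 = 108.29

108.29 dB


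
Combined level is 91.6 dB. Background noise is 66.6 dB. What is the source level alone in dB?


Given values:
  L_total = 91.6 dB, L_bg = 66.6 dB
Formula: L_source = 10 * log10(10^(L_total/10) - 10^(L_bg/10))
Convert to linear:
  10^(91.6/10) = 1445439770.7459
  10^(66.6/10) = 4570881.8961
Difference: 1445439770.7459 - 4570881.8961 = 1440868888.8498
L_source = 10 * log10(1440868888.8498) = 91.59

91.59 dB


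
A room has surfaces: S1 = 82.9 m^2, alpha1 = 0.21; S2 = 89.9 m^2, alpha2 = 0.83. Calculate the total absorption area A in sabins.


Given surfaces:
  Surface 1: 82.9 * 0.21 = 17.409
  Surface 2: 89.9 * 0.83 = 74.617
Formula: A = sum(Si * alpha_i)
A = 17.409 + 74.617
A = 92.03

92.03 sabins


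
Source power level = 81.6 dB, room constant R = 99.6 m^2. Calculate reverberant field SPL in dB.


Given values:
  Lw = 81.6 dB, R = 99.6 m^2
Formula: SPL = Lw + 10 * log10(4 / R)
Compute 4 / R = 4 / 99.6 = 0.040161
Compute 10 * log10(0.040161) = -13.962
SPL = 81.6 + (-13.962) = 67.64

67.64 dB


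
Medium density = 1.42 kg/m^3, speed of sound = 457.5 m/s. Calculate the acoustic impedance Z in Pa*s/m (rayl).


Given values:
  rho = 1.42 kg/m^3
  c = 457.5 m/s
Formula: Z = rho * c
Z = 1.42 * 457.5
Z = 649.65

649.65 rayl


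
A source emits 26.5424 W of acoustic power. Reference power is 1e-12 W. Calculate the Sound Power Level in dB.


Given values:
  W = 26.5424 W
  W_ref = 1e-12 W
Formula: SWL = 10 * log10(W / W_ref)
Compute ratio: W / W_ref = 26542400000000
Compute log10: log10(26542400000000) = 13.42394
Multiply: SWL = 10 * 13.42394 = 134.24

134.24 dB


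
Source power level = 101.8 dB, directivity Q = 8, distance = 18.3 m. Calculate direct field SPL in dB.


Given values:
  Lw = 101.8 dB, Q = 8, r = 18.3 m
Formula: SPL = Lw + 10 * log10(Q / (4 * pi * r^2))
Compute 4 * pi * r^2 = 4 * pi * 18.3^2 = 4208.3519
Compute Q / denom = 8 / 4208.3519 = 0.00190098
Compute 10 * log10(0.00190098) = -27.2102
SPL = 101.8 + (-27.2102) = 74.59

74.59 dB


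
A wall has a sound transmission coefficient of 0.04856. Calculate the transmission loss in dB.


Given values:
  tau = 0.04856
Formula: TL = 10 * log10(1 / tau)
Compute 1 / tau = 1 / 0.04856 = 20.5931
Compute log10(20.5931) = 1.313722
TL = 10 * 1.313722 = 13.14

13.14 dB


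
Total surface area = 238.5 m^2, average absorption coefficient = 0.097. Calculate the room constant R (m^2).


Given values:
  S = 238.5 m^2, alpha = 0.097
Formula: R = S * alpha / (1 - alpha)
Numerator: 238.5 * 0.097 = 23.1345
Denominator: 1 - 0.097 = 0.903
R = 23.1345 / 0.903 = 25.62

25.62 m^2


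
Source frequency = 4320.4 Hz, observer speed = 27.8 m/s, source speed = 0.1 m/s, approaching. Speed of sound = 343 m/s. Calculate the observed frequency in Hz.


Given values:
  f_s = 4320.4 Hz, v_o = 27.8 m/s, v_s = 0.1 m/s
  Direction: approaching
Formula: f_o = f_s * (c + v_o) / (c - v_s)
Numerator: c + v_o = 343 + 27.8 = 370.8
Denominator: c - v_s = 343 - 0.1 = 342.9
f_o = 4320.4 * 370.8 / 342.9 = 4671.93

4671.93 Hz


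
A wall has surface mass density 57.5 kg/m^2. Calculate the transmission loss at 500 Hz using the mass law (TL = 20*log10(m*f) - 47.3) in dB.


Given values:
  m = 57.5 kg/m^2, f = 500 Hz
Formula: TL = 20 * log10(m * f) - 47.3
Compute m * f = 57.5 * 500 = 28750.0
Compute log10(28750.0) = 4.458638
Compute 20 * 4.458638 = 89.1728
TL = 89.1728 - 47.3 = 41.87

41.87 dB


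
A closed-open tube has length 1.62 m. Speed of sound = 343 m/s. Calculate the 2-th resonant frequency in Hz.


Given values:
  Tube type: closed-open, L = 1.62 m, c = 343 m/s, n = 2
Formula: f_n = (2n - 1) * c / (4 * L)
Compute 2n - 1 = 2*2 - 1 = 3
Compute 4 * L = 4 * 1.62 = 6.48
f = 3 * 343 / 6.48
f = 158.8

158.8 Hz


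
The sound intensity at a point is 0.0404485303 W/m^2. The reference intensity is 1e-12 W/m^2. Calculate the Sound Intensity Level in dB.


Given values:
  I = 0.0404485303 W/m^2
  I_ref = 1e-12 W/m^2
Formula: SIL = 10 * log10(I / I_ref)
Compute ratio: I / I_ref = 40448530300
Compute log10: log10(40448530300) = 10.606903
Multiply: SIL = 10 * 10.606903 = 106.07

106.07 dB


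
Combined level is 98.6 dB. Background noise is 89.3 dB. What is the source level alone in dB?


Given values:
  L_total = 98.6 dB, L_bg = 89.3 dB
Formula: L_source = 10 * log10(10^(L_total/10) - 10^(L_bg/10))
Convert to linear:
  10^(98.6/10) = 7244359600.7499
  10^(89.3/10) = 851138038.2024
Difference: 7244359600.7499 - 851138038.2024 = 6393221562.5475
L_source = 10 * log10(6393221562.5475) = 98.06

98.06 dB


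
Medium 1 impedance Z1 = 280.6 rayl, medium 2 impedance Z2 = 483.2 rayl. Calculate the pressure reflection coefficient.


Given values:
  Z1 = 280.6 rayl, Z2 = 483.2 rayl
Formula: R = (Z2 - Z1) / (Z2 + Z1)
Numerator: Z2 - Z1 = 483.2 - 280.6 = 202.6
Denominator: Z2 + Z1 = 483.2 + 280.6 = 763.8
R = 202.6 / 763.8 = 0.2653

0.2653


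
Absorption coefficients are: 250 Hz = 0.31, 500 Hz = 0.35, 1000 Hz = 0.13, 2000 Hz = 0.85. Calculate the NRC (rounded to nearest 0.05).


Given values:
  a_250 = 0.31, a_500 = 0.35
  a_1000 = 0.13, a_2000 = 0.85
Formula: NRC = (a250 + a500 + a1000 + a2000) / 4
Sum = 0.31 + 0.35 + 0.13 + 0.85 = 1.64
NRC = 1.64 / 4 = 0.41
Rounded to nearest 0.05: 0.4

0.4


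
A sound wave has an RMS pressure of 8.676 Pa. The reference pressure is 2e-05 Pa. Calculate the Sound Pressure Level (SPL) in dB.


Given values:
  p = 8.676 Pa
  p_ref = 2e-05 Pa
Formula: SPL = 20 * log10(p / p_ref)
Compute ratio: p / p_ref = 8.676 / 2e-05 = 433800
Compute log10: log10(433800) = 5.63729
Multiply: SPL = 20 * 5.63729 = 112.75

112.75 dB


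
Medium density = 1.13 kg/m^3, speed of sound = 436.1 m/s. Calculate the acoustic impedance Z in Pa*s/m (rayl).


Given values:
  rho = 1.13 kg/m^3
  c = 436.1 m/s
Formula: Z = rho * c
Z = 1.13 * 436.1
Z = 492.79

492.79 rayl


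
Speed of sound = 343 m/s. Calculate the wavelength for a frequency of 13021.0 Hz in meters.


Given values:
  c = 343 m/s, f = 13021.0 Hz
Formula: lambda = c / f
lambda = 343 / 13021.0
lambda = 0.0263

0.0263 m


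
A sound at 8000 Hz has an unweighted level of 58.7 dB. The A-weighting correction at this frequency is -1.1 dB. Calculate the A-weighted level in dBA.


Given values:
  SPL = 58.7 dB
  A-weighting at 8000 Hz = -1.1 dB
Formula: L_A = SPL + A_weight
L_A = 58.7 + (-1.1)
L_A = 57.6

57.6 dBA


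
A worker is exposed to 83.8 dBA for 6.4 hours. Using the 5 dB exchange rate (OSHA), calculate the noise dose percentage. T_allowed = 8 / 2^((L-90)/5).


Given values:
  L = 83.8 dBA, T = 6.4 hours
Formula: T_allowed = 8 / 2^((L - 90) / 5)
Compute exponent: (83.8 - 90) / 5 = -1.24
Compute 2^(-1.24) = 0.423373
T_allowed = 8 / 0.423373 = 18.895867 hours
Dose = (T / T_allowed) * 100
Dose = (6.4 / 18.895867) * 100 = 33.87

33.87 %


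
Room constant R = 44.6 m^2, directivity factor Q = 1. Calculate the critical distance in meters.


Given values:
  R = 44.6 m^2, Q = 1
Formula: d_c = 0.141 * sqrt(Q * R)
Compute Q * R = 1 * 44.6 = 44.6
Compute sqrt(44.6) = 6.6783
d_c = 0.141 * 6.6783 = 0.942

0.942 m


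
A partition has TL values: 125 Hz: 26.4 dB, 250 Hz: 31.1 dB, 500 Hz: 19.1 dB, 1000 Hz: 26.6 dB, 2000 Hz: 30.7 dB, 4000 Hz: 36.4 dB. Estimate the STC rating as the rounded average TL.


Given TL values at each frequency:
  125 Hz: 26.4 dB
  250 Hz: 31.1 dB
  500 Hz: 19.1 dB
  1000 Hz: 26.6 dB
  2000 Hz: 30.7 dB
  4000 Hz: 36.4 dB
Formula: STC ~ round(average of TL values)
Sum = 26.4 + 31.1 + 19.1 + 26.6 + 30.7 + 36.4 = 170.3
Average = 170.3 / 6 = 28.38
Rounded: 28

28


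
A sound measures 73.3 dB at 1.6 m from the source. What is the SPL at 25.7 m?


Given values:
  SPL1 = 73.3 dB, r1 = 1.6 m, r2 = 25.7 m
Formula: SPL2 = SPL1 - 20 * log10(r2 / r1)
Compute ratio: r2 / r1 = 25.7 / 1.6 = 16.0625
Compute log10: log10(16.0625) = 1.205813
Compute drop: 20 * 1.205813 = 24.1163
SPL2 = 73.3 - 24.1163 = 49.18

49.18 dB


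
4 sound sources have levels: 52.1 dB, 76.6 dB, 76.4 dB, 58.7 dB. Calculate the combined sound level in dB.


Formula: L_total = 10 * log10( sum(10^(Li/10)) )
  Source 1: 10^(52.1/10) = 162181.0097
  Source 2: 10^(76.6/10) = 45708818.9615
  Source 3: 10^(76.4/10) = 43651583.224
  Source 4: 10^(58.7/10) = 741310.2413
Sum of linear values = 90263893.4365
L_total = 10 * log10(90263893.4365) = 79.56

79.56 dB


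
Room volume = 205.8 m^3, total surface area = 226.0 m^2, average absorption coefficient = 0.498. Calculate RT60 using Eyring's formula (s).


Given values:
  V = 205.8 m^3, S = 226.0 m^2, alpha = 0.498
Formula: RT60 = 0.161 * V / (-S * ln(1 - alpha))
Compute ln(1 - 0.498) = ln(0.502) = -0.689155
Denominator: -226.0 * -0.689155 = 155.749
Numerator: 0.161 * 205.8 = 33.1338
RT60 = 33.1338 / 155.749 = 0.213

0.213 s


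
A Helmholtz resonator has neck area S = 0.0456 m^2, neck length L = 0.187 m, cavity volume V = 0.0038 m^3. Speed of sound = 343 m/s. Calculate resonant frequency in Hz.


Given values:
  S = 0.0456 m^2, L = 0.187 m, V = 0.0038 m^3, c = 343 m/s
Formula: f = (c / (2*pi)) * sqrt(S / (V * L))
Compute V * L = 0.0038 * 0.187 = 0.0007106
Compute S / (V * L) = 0.0456 / 0.0007106 = 64.1711
Compute sqrt(64.1711) = 8.010687
Compute c / (2*pi) = 343 / 6.283185 = 54.590148
f = 54.590148 * 8.010687 = 437.3

437.3 Hz


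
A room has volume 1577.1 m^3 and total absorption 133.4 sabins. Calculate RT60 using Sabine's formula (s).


Given values:
  V = 1577.1 m^3
  A = 133.4 sabins
Formula: RT60 = 0.161 * V / A
Numerator: 0.161 * 1577.1 = 253.9131
RT60 = 253.9131 / 133.4 = 1.903

1.903 s


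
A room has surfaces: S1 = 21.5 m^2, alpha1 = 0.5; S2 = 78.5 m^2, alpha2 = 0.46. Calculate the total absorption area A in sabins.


Given surfaces:
  Surface 1: 21.5 * 0.5 = 10.75
  Surface 2: 78.5 * 0.46 = 36.11
Formula: A = sum(Si * alpha_i)
A = 10.75 + 36.11
A = 46.86

46.86 sabins


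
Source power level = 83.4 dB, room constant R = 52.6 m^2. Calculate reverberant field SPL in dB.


Given values:
  Lw = 83.4 dB, R = 52.6 m^2
Formula: SPL = Lw + 10 * log10(4 / R)
Compute 4 / R = 4 / 52.6 = 0.076046
Compute 10 * log10(0.076046) = -11.1892
SPL = 83.4 + (-11.1892) = 72.21

72.21 dB


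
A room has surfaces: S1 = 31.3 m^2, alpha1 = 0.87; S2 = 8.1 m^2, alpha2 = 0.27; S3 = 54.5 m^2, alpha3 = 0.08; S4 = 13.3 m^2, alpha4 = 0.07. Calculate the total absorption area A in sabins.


Given surfaces:
  Surface 1: 31.3 * 0.87 = 27.231
  Surface 2: 8.1 * 0.27 = 2.187
  Surface 3: 54.5 * 0.08 = 4.36
  Surface 4: 13.3 * 0.07 = 0.931
Formula: A = sum(Si * alpha_i)
A = 27.231 + 2.187 + 4.36 + 0.931
A = 34.71

34.71 sabins


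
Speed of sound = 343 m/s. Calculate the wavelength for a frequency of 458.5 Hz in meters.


Given values:
  c = 343 m/s, f = 458.5 Hz
Formula: lambda = c / f
lambda = 343 / 458.5
lambda = 0.7481

0.7481 m


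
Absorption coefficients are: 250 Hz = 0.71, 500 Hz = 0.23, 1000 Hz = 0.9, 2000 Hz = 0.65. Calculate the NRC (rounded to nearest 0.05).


Given values:
  a_250 = 0.71, a_500 = 0.23
  a_1000 = 0.9, a_2000 = 0.65
Formula: NRC = (a250 + a500 + a1000 + a2000) / 4
Sum = 0.71 + 0.23 + 0.9 + 0.65 = 2.49
NRC = 2.49 / 4 = 0.6225
Rounded to nearest 0.05: 0.6

0.6


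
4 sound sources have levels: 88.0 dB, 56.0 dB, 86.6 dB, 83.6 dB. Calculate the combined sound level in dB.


Formula: L_total = 10 * log10( sum(10^(Li/10)) )
  Source 1: 10^(88.0/10) = 630957344.4802
  Source 2: 10^(56.0/10) = 398107.1706
  Source 3: 10^(86.6/10) = 457088189.6149
  Source 4: 10^(83.6/10) = 229086765.2768
Sum of linear values = 1317530406.5425
L_total = 10 * log10(1317530406.5425) = 91.2

91.2 dB


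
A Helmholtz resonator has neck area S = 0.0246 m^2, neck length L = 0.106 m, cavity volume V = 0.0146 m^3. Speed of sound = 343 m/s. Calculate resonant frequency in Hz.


Given values:
  S = 0.0246 m^2, L = 0.106 m, V = 0.0146 m^3, c = 343 m/s
Formula: f = (c / (2*pi)) * sqrt(S / (V * L))
Compute V * L = 0.0146 * 0.106 = 0.0015476
Compute S / (V * L) = 0.0246 / 0.0015476 = 15.8956
Compute sqrt(15.8956) = 3.986929
Compute c / (2*pi) = 343 / 6.283185 = 54.590148
f = 54.590148 * 3.986929 = 217.65

217.65 Hz


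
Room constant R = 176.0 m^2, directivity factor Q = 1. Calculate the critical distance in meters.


Given values:
  R = 176.0 m^2, Q = 1
Formula: d_c = 0.141 * sqrt(Q * R)
Compute Q * R = 1 * 176.0 = 176.0
Compute sqrt(176.0) = 13.2665
d_c = 0.141 * 13.2665 = 1.871

1.871 m


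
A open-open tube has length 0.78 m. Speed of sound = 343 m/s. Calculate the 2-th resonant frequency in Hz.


Given values:
  Tube type: open-open, L = 0.78 m, c = 343 m/s, n = 2
Formula: f_n = n * c / (2 * L)
Compute 2 * L = 2 * 0.78 = 1.56
f = 2 * 343 / 1.56
f = 439.74

439.74 Hz


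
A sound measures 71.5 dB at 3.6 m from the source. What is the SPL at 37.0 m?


Given values:
  SPL1 = 71.5 dB, r1 = 3.6 m, r2 = 37.0 m
Formula: SPL2 = SPL1 - 20 * log10(r2 / r1)
Compute ratio: r2 / r1 = 37.0 / 3.6 = 10.2778
Compute log10: log10(10.2778) = 1.0119
Compute drop: 20 * 1.0119 = 20.238
SPL2 = 71.5 - 20.238 = 51.26

51.26 dB


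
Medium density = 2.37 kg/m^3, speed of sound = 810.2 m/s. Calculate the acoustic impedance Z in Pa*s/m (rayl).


Given values:
  rho = 2.37 kg/m^3
  c = 810.2 m/s
Formula: Z = rho * c
Z = 2.37 * 810.2
Z = 1920.17

1920.17 rayl


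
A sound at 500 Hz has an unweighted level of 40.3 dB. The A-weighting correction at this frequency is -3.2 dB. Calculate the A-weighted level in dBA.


Given values:
  SPL = 40.3 dB
  A-weighting at 500 Hz = -3.2 dB
Formula: L_A = SPL + A_weight
L_A = 40.3 + (-3.2)
L_A = 37.1

37.1 dBA


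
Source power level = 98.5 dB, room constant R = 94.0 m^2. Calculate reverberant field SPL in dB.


Given values:
  Lw = 98.5 dB, R = 94.0 m^2
Formula: SPL = Lw + 10 * log10(4 / R)
Compute 4 / R = 4 / 94.0 = 0.042553
Compute 10 * log10(0.042553) = -13.7107
SPL = 98.5 + (-13.7107) = 84.79

84.79 dB


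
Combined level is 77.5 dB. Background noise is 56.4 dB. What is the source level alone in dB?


Given values:
  L_total = 77.5 dB, L_bg = 56.4 dB
Formula: L_source = 10 * log10(10^(L_total/10) - 10^(L_bg/10))
Convert to linear:
  10^(77.5/10) = 56234132.519
  10^(56.4/10) = 436515.8322
Difference: 56234132.519 - 436515.8322 = 55797616.6868
L_source = 10 * log10(55797616.6868) = 77.47

77.47 dB


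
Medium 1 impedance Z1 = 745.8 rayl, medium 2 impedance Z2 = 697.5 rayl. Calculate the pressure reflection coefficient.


Given values:
  Z1 = 745.8 rayl, Z2 = 697.5 rayl
Formula: R = (Z2 - Z1) / (Z2 + Z1)
Numerator: Z2 - Z1 = 697.5 - 745.8 = -48.3
Denominator: Z2 + Z1 = 697.5 + 745.8 = 1443.3
R = -48.3 / 1443.3 = -0.0335

-0.0335


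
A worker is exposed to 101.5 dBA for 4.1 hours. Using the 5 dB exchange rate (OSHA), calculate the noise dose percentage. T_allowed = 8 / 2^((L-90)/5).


Given values:
  L = 101.5 dBA, T = 4.1 hours
Formula: T_allowed = 8 / 2^((L - 90) / 5)
Compute exponent: (101.5 - 90) / 5 = 2.3
Compute 2^(2.3) = 4.924578
T_allowed = 8 / 4.924578 = 1.624505 hours
Dose = (T / T_allowed) * 100
Dose = (4.1 / 1.624505) * 100 = 252.38

252.38 %


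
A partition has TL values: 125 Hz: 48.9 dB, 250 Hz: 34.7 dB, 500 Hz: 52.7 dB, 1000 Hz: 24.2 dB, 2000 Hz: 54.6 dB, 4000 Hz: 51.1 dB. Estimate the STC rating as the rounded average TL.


Given TL values at each frequency:
  125 Hz: 48.9 dB
  250 Hz: 34.7 dB
  500 Hz: 52.7 dB
  1000 Hz: 24.2 dB
  2000 Hz: 54.6 dB
  4000 Hz: 51.1 dB
Formula: STC ~ round(average of TL values)
Sum = 48.9 + 34.7 + 52.7 + 24.2 + 54.6 + 51.1 = 266.2
Average = 266.2 / 6 = 44.37
Rounded: 44

44


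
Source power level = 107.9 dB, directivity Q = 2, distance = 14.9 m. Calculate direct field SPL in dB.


Given values:
  Lw = 107.9 dB, Q = 2, r = 14.9 m
Formula: SPL = Lw + 10 * log10(Q / (4 * pi * r^2))
Compute 4 * pi * r^2 = 4 * pi * 14.9^2 = 2789.8599
Compute Q / denom = 2 / 2789.8599 = 0.00071688
Compute 10 * log10(0.00071688) = -31.4455
SPL = 107.9 + (-31.4455) = 76.45

76.45 dB


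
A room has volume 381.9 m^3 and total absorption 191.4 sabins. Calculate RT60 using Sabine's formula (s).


Given values:
  V = 381.9 m^3
  A = 191.4 sabins
Formula: RT60 = 0.161 * V / A
Numerator: 0.161 * 381.9 = 61.4859
RT60 = 61.4859 / 191.4 = 0.321

0.321 s


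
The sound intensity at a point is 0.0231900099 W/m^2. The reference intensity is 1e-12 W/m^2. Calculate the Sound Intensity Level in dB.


Given values:
  I = 0.0231900099 W/m^2
  I_ref = 1e-12 W/m^2
Formula: SIL = 10 * log10(I / I_ref)
Compute ratio: I / I_ref = 23190009900
Compute log10: log10(23190009900) = 10.365301
Multiply: SIL = 10 * 10.365301 = 103.65

103.65 dB


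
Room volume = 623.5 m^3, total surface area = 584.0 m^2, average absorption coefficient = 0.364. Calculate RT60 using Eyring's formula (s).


Given values:
  V = 623.5 m^3, S = 584.0 m^2, alpha = 0.364
Formula: RT60 = 0.161 * V / (-S * ln(1 - alpha))
Compute ln(1 - 0.364) = ln(0.636) = -0.452557
Denominator: -584.0 * -0.452557 = 264.2933
Numerator: 0.161 * 623.5 = 100.3835
RT60 = 100.3835 / 264.2933 = 0.38

0.38 s


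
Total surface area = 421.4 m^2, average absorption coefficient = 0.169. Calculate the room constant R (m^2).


Given values:
  S = 421.4 m^2, alpha = 0.169
Formula: R = S * alpha / (1 - alpha)
Numerator: 421.4 * 0.169 = 71.2166
Denominator: 1 - 0.169 = 0.831
R = 71.2166 / 0.831 = 85.7

85.7 m^2


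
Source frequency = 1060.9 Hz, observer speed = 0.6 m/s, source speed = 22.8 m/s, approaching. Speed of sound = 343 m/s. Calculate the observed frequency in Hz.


Given values:
  f_s = 1060.9 Hz, v_o = 0.6 m/s, v_s = 22.8 m/s
  Direction: approaching
Formula: f_o = f_s * (c + v_o) / (c - v_s)
Numerator: c + v_o = 343 + 0.6 = 343.6
Denominator: c - v_s = 343 - 22.8 = 320.2
f_o = 1060.9 * 343.6 / 320.2 = 1138.43

1138.43 Hz


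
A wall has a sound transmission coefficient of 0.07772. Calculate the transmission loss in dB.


Given values:
  tau = 0.07772
Formula: TL = 10 * log10(1 / tau)
Compute 1 / tau = 1 / 0.07772 = 12.8667
Compute log10(12.8667) = 1.109467
TL = 10 * 1.109467 = 11.09

11.09 dB


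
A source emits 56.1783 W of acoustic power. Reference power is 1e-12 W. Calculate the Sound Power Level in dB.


Given values:
  W = 56.1783 W
  W_ref = 1e-12 W
Formula: SWL = 10 * log10(W / W_ref)
Compute ratio: W / W_ref = 56178300000000
Compute log10: log10(56178300000000) = 13.749569
Multiply: SWL = 10 * 13.749569 = 137.5

137.5 dB


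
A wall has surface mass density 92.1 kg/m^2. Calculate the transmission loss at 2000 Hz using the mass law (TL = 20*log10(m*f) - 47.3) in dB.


Given values:
  m = 92.1 kg/m^2, f = 2000 Hz
Formula: TL = 20 * log10(m * f) - 47.3
Compute m * f = 92.1 * 2000 = 184200.0
Compute log10(184200.0) = 5.26529
Compute 20 * 5.26529 = 105.3058
TL = 105.3058 - 47.3 = 58.01

58.01 dB


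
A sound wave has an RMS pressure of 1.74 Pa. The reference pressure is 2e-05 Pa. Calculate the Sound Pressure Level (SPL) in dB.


Given values:
  p = 1.74 Pa
  p_ref = 2e-05 Pa
Formula: SPL = 20 * log10(p / p_ref)
Compute ratio: p / p_ref = 1.74 / 2e-05 = 87000
Compute log10: log10(87000) = 4.939519
Multiply: SPL = 20 * 4.939519 = 98.79

98.79 dB


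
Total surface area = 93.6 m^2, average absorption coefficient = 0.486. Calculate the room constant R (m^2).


Given values:
  S = 93.6 m^2, alpha = 0.486
Formula: R = S * alpha / (1 - alpha)
Numerator: 93.6 * 0.486 = 45.4896
Denominator: 1 - 0.486 = 0.514
R = 45.4896 / 0.514 = 88.5

88.5 m^2


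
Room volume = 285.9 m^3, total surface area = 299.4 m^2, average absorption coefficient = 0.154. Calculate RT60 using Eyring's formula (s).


Given values:
  V = 285.9 m^3, S = 299.4 m^2, alpha = 0.154
Formula: RT60 = 0.161 * V / (-S * ln(1 - alpha))
Compute ln(1 - 0.154) = ln(0.846) = -0.167236
Denominator: -299.4 * -0.167236 = 50.0705
Numerator: 0.161 * 285.9 = 46.0299
RT60 = 46.0299 / 50.0705 = 0.919

0.919 s


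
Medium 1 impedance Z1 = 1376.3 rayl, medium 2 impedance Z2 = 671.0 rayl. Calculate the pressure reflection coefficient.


Given values:
  Z1 = 1376.3 rayl, Z2 = 671.0 rayl
Formula: R = (Z2 - Z1) / (Z2 + Z1)
Numerator: Z2 - Z1 = 671.0 - 1376.3 = -705.3
Denominator: Z2 + Z1 = 671.0 + 1376.3 = 2047.3
R = -705.3 / 2047.3 = -0.3445

-0.3445


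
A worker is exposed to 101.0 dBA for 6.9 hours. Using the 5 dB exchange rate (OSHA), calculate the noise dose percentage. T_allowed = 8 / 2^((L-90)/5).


Given values:
  L = 101.0 dBA, T = 6.9 hours
Formula: T_allowed = 8 / 2^((L - 90) / 5)
Compute exponent: (101.0 - 90) / 5 = 2.2
Compute 2^(2.2) = 4.594793
T_allowed = 8 / 4.594793 = 1.741101 hours
Dose = (T / T_allowed) * 100
Dose = (6.9 / 1.741101) * 100 = 396.3

396.3 %


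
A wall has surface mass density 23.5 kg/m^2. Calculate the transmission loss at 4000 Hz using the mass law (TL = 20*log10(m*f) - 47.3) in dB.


Given values:
  m = 23.5 kg/m^2, f = 4000 Hz
Formula: TL = 20 * log10(m * f) - 47.3
Compute m * f = 23.5 * 4000 = 94000.0
Compute log10(94000.0) = 4.973128
Compute 20 * 4.973128 = 99.4626
TL = 99.4626 - 47.3 = 52.16

52.16 dB


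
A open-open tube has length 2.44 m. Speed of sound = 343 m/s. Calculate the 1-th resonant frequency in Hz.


Given values:
  Tube type: open-open, L = 2.44 m, c = 343 m/s, n = 1
Formula: f_n = n * c / (2 * L)
Compute 2 * L = 2 * 2.44 = 4.88
f = 1 * 343 / 4.88
f = 70.29

70.29 Hz


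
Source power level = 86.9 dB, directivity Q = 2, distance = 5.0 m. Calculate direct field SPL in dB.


Given values:
  Lw = 86.9 dB, Q = 2, r = 5.0 m
Formula: SPL = Lw + 10 * log10(Q / (4 * pi * r^2))
Compute 4 * pi * r^2 = 4 * pi * 5.0^2 = 314.1593
Compute Q / denom = 2 / 314.1593 = 0.0063662
Compute 10 * log10(0.0063662) = -21.9612
SPL = 86.9 + (-21.9612) = 64.94

64.94 dB


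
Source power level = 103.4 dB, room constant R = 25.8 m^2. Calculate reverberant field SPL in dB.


Given values:
  Lw = 103.4 dB, R = 25.8 m^2
Formula: SPL = Lw + 10 * log10(4 / R)
Compute 4 / R = 4 / 25.8 = 0.155039
Compute 10 * log10(0.155039) = -8.0956
SPL = 103.4 + (-8.0956) = 95.3

95.3 dB


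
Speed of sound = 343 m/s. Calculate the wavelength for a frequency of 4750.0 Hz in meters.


Given values:
  c = 343 m/s, f = 4750.0 Hz
Formula: lambda = c / f
lambda = 343 / 4750.0
lambda = 0.0722

0.0722 m


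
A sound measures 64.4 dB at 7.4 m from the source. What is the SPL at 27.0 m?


Given values:
  SPL1 = 64.4 dB, r1 = 7.4 m, r2 = 27.0 m
Formula: SPL2 = SPL1 - 20 * log10(r2 / r1)
Compute ratio: r2 / r1 = 27.0 / 7.4 = 3.6486
Compute log10: log10(3.6486) = 0.562126
Compute drop: 20 * 0.562126 = 11.2425
SPL2 = 64.4 - 11.2425 = 53.16

53.16 dB


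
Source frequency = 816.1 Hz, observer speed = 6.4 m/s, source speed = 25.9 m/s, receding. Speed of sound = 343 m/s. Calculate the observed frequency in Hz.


Given values:
  f_s = 816.1 Hz, v_o = 6.4 m/s, v_s = 25.9 m/s
  Direction: receding
Formula: f_o = f_s * (c - v_o) / (c + v_s)
Numerator: c - v_o = 343 - 6.4 = 336.6
Denominator: c + v_s = 343 + 25.9 = 368.9
f_o = 816.1 * 336.6 / 368.9 = 744.64

744.64 Hz


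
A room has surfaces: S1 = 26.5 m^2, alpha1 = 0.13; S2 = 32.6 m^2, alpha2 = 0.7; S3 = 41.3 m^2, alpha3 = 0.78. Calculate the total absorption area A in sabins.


Given surfaces:
  Surface 1: 26.5 * 0.13 = 3.445
  Surface 2: 32.6 * 0.7 = 22.82
  Surface 3: 41.3 * 0.78 = 32.214
Formula: A = sum(Si * alpha_i)
A = 3.445 + 22.82 + 32.214
A = 58.48

58.48 sabins


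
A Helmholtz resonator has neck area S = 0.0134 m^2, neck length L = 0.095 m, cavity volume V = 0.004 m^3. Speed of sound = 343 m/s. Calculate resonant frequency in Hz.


Given values:
  S = 0.0134 m^2, L = 0.095 m, V = 0.004 m^3, c = 343 m/s
Formula: f = (c / (2*pi)) * sqrt(S / (V * L))
Compute V * L = 0.004 * 0.095 = 0.00038
Compute S / (V * L) = 0.0134 / 0.00038 = 35.2632
Compute sqrt(35.2632) = 5.938283
Compute c / (2*pi) = 343 / 6.283185 = 54.590148
f = 54.590148 * 5.938283 = 324.17

324.17 Hz


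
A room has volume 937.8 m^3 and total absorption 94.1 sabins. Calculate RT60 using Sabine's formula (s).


Given values:
  V = 937.8 m^3
  A = 94.1 sabins
Formula: RT60 = 0.161 * V / A
Numerator: 0.161 * 937.8 = 150.9858
RT60 = 150.9858 / 94.1 = 1.605

1.605 s


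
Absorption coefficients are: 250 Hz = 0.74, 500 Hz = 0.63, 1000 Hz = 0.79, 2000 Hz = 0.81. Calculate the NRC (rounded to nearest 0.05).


Given values:
  a_250 = 0.74, a_500 = 0.63
  a_1000 = 0.79, a_2000 = 0.81
Formula: NRC = (a250 + a500 + a1000 + a2000) / 4
Sum = 0.74 + 0.63 + 0.79 + 0.81 = 2.97
NRC = 2.97 / 4 = 0.7425
Rounded to nearest 0.05: 0.75

0.75


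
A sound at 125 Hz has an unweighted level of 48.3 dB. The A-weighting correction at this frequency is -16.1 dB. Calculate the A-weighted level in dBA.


Given values:
  SPL = 48.3 dB
  A-weighting at 125 Hz = -16.1 dB
Formula: L_A = SPL + A_weight
L_A = 48.3 + (-16.1)
L_A = 32.2

32.2 dBA


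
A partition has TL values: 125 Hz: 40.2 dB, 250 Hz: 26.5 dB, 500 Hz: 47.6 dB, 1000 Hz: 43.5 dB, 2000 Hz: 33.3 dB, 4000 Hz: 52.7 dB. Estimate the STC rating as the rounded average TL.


Given TL values at each frequency:
  125 Hz: 40.2 dB
  250 Hz: 26.5 dB
  500 Hz: 47.6 dB
  1000 Hz: 43.5 dB
  2000 Hz: 33.3 dB
  4000 Hz: 52.7 dB
Formula: STC ~ round(average of TL values)
Sum = 40.2 + 26.5 + 47.6 + 43.5 + 33.3 + 52.7 = 243.8
Average = 243.8 / 6 = 40.63
Rounded: 41

41


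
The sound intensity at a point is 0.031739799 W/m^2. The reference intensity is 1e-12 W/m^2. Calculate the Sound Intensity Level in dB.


Given values:
  I = 0.031739799 W/m^2
  I_ref = 1e-12 W/m^2
Formula: SIL = 10 * log10(I / I_ref)
Compute ratio: I / I_ref = 31739799000
Compute log10: log10(31739799000) = 10.501604
Multiply: SIL = 10 * 10.501604 = 105.02

105.02 dB


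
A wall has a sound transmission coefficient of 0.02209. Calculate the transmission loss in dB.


Given values:
  tau = 0.02209
Formula: TL = 10 * log10(1 / tau)
Compute 1 / tau = 1 / 0.02209 = 45.2694
Compute log10(45.2694) = 1.655805
TL = 10 * 1.655805 = 16.56

16.56 dB


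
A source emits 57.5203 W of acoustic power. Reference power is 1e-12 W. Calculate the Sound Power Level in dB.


Given values:
  W = 57.5203 W
  W_ref = 1e-12 W
Formula: SWL = 10 * log10(W / W_ref)
Compute ratio: W / W_ref = 57520300000000
Compute log10: log10(57520300000000) = 13.759821
Multiply: SWL = 10 * 13.759821 = 137.6

137.6 dB


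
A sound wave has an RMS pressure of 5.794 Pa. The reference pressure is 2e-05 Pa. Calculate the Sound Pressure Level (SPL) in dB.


Given values:
  p = 5.794 Pa
  p_ref = 2e-05 Pa
Formula: SPL = 20 * log10(p / p_ref)
Compute ratio: p / p_ref = 5.794 / 2e-05 = 289700
Compute log10: log10(289700) = 5.461948
Multiply: SPL = 20 * 5.461948 = 109.24

109.24 dB


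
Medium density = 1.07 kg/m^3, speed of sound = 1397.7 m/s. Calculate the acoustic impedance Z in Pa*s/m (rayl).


Given values:
  rho = 1.07 kg/m^3
  c = 1397.7 m/s
Formula: Z = rho * c
Z = 1.07 * 1397.7
Z = 1495.54

1495.54 rayl


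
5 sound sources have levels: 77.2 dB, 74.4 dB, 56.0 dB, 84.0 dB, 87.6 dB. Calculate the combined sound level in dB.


Formula: L_total = 10 * log10( sum(10^(Li/10)) )
  Source 1: 10^(77.2/10) = 52480746.025
  Source 2: 10^(74.4/10) = 27542287.0334
  Source 3: 10^(56.0/10) = 398107.1706
  Source 4: 10^(84.0/10) = 251188643.151
  Source 5: 10^(87.6/10) = 575439937.3372
Sum of linear values = 907049720.7172
L_total = 10 * log10(907049720.7172) = 89.58

89.58 dB


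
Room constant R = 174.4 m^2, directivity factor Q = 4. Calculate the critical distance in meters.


Given values:
  R = 174.4 m^2, Q = 4
Formula: d_c = 0.141 * sqrt(Q * R)
Compute Q * R = 4 * 174.4 = 697.6
Compute sqrt(697.6) = 26.4121
d_c = 0.141 * 26.4121 = 3.724

3.724 m


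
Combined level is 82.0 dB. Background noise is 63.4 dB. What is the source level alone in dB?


Given values:
  L_total = 82.0 dB, L_bg = 63.4 dB
Formula: L_source = 10 * log10(10^(L_total/10) - 10^(L_bg/10))
Convert to linear:
  10^(82.0/10) = 158489319.2461
  10^(63.4/10) = 2187761.6239
Difference: 158489319.2461 - 2187761.6239 = 156301557.6222
L_source = 10 * log10(156301557.6222) = 81.94

81.94 dB


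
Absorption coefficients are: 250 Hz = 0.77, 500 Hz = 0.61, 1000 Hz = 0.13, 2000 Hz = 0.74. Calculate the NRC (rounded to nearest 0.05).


Given values:
  a_250 = 0.77, a_500 = 0.61
  a_1000 = 0.13, a_2000 = 0.74
Formula: NRC = (a250 + a500 + a1000 + a2000) / 4
Sum = 0.77 + 0.61 + 0.13 + 0.74 = 2.25
NRC = 2.25 / 4 = 0.5625
Rounded to nearest 0.05: 0.55

0.55


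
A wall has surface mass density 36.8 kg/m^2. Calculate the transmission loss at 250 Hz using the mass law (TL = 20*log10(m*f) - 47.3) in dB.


Given values:
  m = 36.8 kg/m^2, f = 250 Hz
Formula: TL = 20 * log10(m * f) - 47.3
Compute m * f = 36.8 * 250 = 9200.0
Compute log10(9200.0) = 3.963788
Compute 20 * 3.963788 = 79.2758
TL = 79.2758 - 47.3 = 31.98

31.98 dB


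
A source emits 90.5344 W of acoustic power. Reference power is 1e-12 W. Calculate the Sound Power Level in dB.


Given values:
  W = 90.5344 W
  W_ref = 1e-12 W
Formula: SWL = 10 * log10(W / W_ref)
Compute ratio: W / W_ref = 90534400000000
Compute log10: log10(90534400000000) = 13.956814
Multiply: SWL = 10 * 13.956814 = 139.57

139.57 dB


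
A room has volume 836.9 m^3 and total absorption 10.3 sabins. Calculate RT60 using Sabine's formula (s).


Given values:
  V = 836.9 m^3
  A = 10.3 sabins
Formula: RT60 = 0.161 * V / A
Numerator: 0.161 * 836.9 = 134.7409
RT60 = 134.7409 / 10.3 = 13.082

13.082 s


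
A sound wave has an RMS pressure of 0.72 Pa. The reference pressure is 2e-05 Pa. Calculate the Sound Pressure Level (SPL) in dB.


Given values:
  p = 0.72 Pa
  p_ref = 2e-05 Pa
Formula: SPL = 20 * log10(p / p_ref)
Compute ratio: p / p_ref = 0.72 / 2e-05 = 36000
Compute log10: log10(36000) = 4.556303
Multiply: SPL = 20 * 4.556303 = 91.13

91.13 dB


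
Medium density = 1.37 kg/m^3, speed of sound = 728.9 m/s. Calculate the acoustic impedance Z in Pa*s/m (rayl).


Given values:
  rho = 1.37 kg/m^3
  c = 728.9 m/s
Formula: Z = rho * c
Z = 1.37 * 728.9
Z = 998.59

998.59 rayl


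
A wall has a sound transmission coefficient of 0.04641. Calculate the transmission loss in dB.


Given values:
  tau = 0.04641
Formula: TL = 10 * log10(1 / tau)
Compute 1 / tau = 1 / 0.04641 = 21.5471
Compute log10(21.5471) = 1.333389
TL = 10 * 1.333389 = 13.33

13.33 dB


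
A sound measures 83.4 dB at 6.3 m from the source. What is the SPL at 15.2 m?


Given values:
  SPL1 = 83.4 dB, r1 = 6.3 m, r2 = 15.2 m
Formula: SPL2 = SPL1 - 20 * log10(r2 / r1)
Compute ratio: r2 / r1 = 15.2 / 6.3 = 2.4127
Compute log10: log10(2.4127) = 0.382503
Compute drop: 20 * 0.382503 = 7.6501
SPL2 = 83.4 - 7.6501 = 75.75

75.75 dB


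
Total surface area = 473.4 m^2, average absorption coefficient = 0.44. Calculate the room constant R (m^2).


Given values:
  S = 473.4 m^2, alpha = 0.44
Formula: R = S * alpha / (1 - alpha)
Numerator: 473.4 * 0.44 = 208.296
Denominator: 1 - 0.44 = 0.56
R = 208.296 / 0.56 = 371.96

371.96 m^2


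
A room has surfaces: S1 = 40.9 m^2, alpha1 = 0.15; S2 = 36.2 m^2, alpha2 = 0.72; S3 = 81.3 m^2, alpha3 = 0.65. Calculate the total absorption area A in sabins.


Given surfaces:
  Surface 1: 40.9 * 0.15 = 6.135
  Surface 2: 36.2 * 0.72 = 26.064
  Surface 3: 81.3 * 0.65 = 52.845
Formula: A = sum(Si * alpha_i)
A = 6.135 + 26.064 + 52.845
A = 85.04

85.04 sabins


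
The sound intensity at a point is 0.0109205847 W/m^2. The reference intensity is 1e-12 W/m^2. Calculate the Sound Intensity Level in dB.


Given values:
  I = 0.0109205847 W/m^2
  I_ref = 1e-12 W/m^2
Formula: SIL = 10 * log10(I / I_ref)
Compute ratio: I / I_ref = 10920584700
Compute log10: log10(10920584700) = 10.038246
Multiply: SIL = 10 * 10.038246 = 100.38

100.38 dB


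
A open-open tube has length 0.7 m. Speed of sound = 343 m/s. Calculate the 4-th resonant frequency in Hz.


Given values:
  Tube type: open-open, L = 0.7 m, c = 343 m/s, n = 4
Formula: f_n = n * c / (2 * L)
Compute 2 * L = 2 * 0.7 = 1.4
f = 4 * 343 / 1.4
f = 980.0

980.0 Hz


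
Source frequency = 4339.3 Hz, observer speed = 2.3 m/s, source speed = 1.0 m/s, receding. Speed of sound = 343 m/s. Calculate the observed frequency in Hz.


Given values:
  f_s = 4339.3 Hz, v_o = 2.3 m/s, v_s = 1.0 m/s
  Direction: receding
Formula: f_o = f_s * (c - v_o) / (c + v_s)
Numerator: c - v_o = 343 - 2.3 = 340.7
Denominator: c + v_s = 343 + 1.0 = 344.0
f_o = 4339.3 * 340.7 / 344.0 = 4297.67

4297.67 Hz


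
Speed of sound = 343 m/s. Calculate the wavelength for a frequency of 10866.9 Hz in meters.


Given values:
  c = 343 m/s, f = 10866.9 Hz
Formula: lambda = c / f
lambda = 343 / 10866.9
lambda = 0.0316

0.0316 m


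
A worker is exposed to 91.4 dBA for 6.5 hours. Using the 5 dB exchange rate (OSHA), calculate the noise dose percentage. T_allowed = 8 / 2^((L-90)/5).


Given values:
  L = 91.4 dBA, T = 6.5 hours
Formula: T_allowed = 8 / 2^((L - 90) / 5)
Compute exponent: (91.4 - 90) / 5 = 0.28
Compute 2^(0.28) = 1.214195
T_allowed = 8 / 1.214195 = 6.588728 hours
Dose = (T / T_allowed) * 100
Dose = (6.5 / 6.588728) * 100 = 98.65

98.65 %


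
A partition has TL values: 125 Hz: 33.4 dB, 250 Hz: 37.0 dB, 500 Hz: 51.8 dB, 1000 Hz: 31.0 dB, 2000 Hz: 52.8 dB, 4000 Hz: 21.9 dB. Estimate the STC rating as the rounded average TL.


Given TL values at each frequency:
  125 Hz: 33.4 dB
  250 Hz: 37.0 dB
  500 Hz: 51.8 dB
  1000 Hz: 31.0 dB
  2000 Hz: 52.8 dB
  4000 Hz: 21.9 dB
Formula: STC ~ round(average of TL values)
Sum = 33.4 + 37.0 + 51.8 + 31.0 + 52.8 + 21.9 = 227.9
Average = 227.9 / 6 = 37.98
Rounded: 38

38


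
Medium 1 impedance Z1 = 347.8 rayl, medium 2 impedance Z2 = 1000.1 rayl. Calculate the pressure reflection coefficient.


Given values:
  Z1 = 347.8 rayl, Z2 = 1000.1 rayl
Formula: R = (Z2 - Z1) / (Z2 + Z1)
Numerator: Z2 - Z1 = 1000.1 - 347.8 = 652.3
Denominator: Z2 + Z1 = 1000.1 + 347.8 = 1347.9
R = 652.3 / 1347.9 = 0.4839

0.4839


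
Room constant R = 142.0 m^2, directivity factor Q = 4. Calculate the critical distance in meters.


Given values:
  R = 142.0 m^2, Q = 4
Formula: d_c = 0.141 * sqrt(Q * R)
Compute Q * R = 4 * 142.0 = 568.0
Compute sqrt(568.0) = 23.8328
d_c = 0.141 * 23.8328 = 3.36

3.36 m


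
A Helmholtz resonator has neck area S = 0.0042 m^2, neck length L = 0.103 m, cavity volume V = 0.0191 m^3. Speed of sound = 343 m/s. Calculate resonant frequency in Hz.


Given values:
  S = 0.0042 m^2, L = 0.103 m, V = 0.0191 m^3, c = 343 m/s
Formula: f = (c / (2*pi)) * sqrt(S / (V * L))
Compute V * L = 0.0191 * 0.103 = 0.0019673
Compute S / (V * L) = 0.0042 / 0.0019673 = 2.1349
Compute sqrt(2.1349) = 1.46113
Compute c / (2*pi) = 343 / 6.283185 = 54.590148
f = 54.590148 * 1.46113 = 79.76

79.76 Hz


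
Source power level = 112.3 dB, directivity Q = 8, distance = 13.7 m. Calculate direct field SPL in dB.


Given values:
  Lw = 112.3 dB, Q = 8, r = 13.7 m
Formula: SPL = Lw + 10 * log10(Q / (4 * pi * r^2))
Compute 4 * pi * r^2 = 4 * pi * 13.7^2 = 2358.5821
Compute Q / denom = 8 / 2358.5821 = 0.00339187
Compute 10 * log10(0.00339187) = -24.6956
SPL = 112.3 + (-24.6956) = 87.6

87.6 dB


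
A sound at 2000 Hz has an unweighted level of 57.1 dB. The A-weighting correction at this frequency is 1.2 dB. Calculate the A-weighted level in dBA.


Given values:
  SPL = 57.1 dB
  A-weighting at 2000 Hz = 1.2 dB
Formula: L_A = SPL + A_weight
L_A = 57.1 + (1.2)
L_A = 58.3

58.3 dBA


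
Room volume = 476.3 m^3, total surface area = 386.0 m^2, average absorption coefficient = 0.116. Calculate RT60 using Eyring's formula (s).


Given values:
  V = 476.3 m^3, S = 386.0 m^2, alpha = 0.116
Formula: RT60 = 0.161 * V / (-S * ln(1 - alpha))
Compute ln(1 - 0.116) = ln(0.884) = -0.123298
Denominator: -386.0 * -0.123298 = 47.593
Numerator: 0.161 * 476.3 = 76.6843
RT60 = 76.6843 / 47.593 = 1.611

1.611 s


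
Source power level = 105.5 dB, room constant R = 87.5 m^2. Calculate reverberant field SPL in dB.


Given values:
  Lw = 105.5 dB, R = 87.5 m^2
Formula: SPL = Lw + 10 * log10(4 / R)
Compute 4 / R = 4 / 87.5 = 0.045714
Compute 10 * log10(0.045714) = -13.3995
SPL = 105.5 + (-13.3995) = 92.1

92.1 dB


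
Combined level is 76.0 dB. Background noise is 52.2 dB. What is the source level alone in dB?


Given values:
  L_total = 76.0 dB, L_bg = 52.2 dB
Formula: L_source = 10 * log10(10^(L_total/10) - 10^(L_bg/10))
Convert to linear:
  10^(76.0/10) = 39810717.0553
  10^(52.2/10) = 165958.6907
Difference: 39810717.0553 - 165958.6907 = 39644758.3646
L_source = 10 * log10(39644758.3646) = 75.98

75.98 dB


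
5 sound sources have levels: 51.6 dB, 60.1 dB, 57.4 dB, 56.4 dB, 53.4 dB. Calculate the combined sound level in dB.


Formula: L_total = 10 * log10( sum(10^(Li/10)) )
  Source 1: 10^(51.6/10) = 144543.9771
  Source 2: 10^(60.1/10) = 1023292.9923
  Source 3: 10^(57.4/10) = 549540.8739
  Source 4: 10^(56.4/10) = 436515.8322
  Source 5: 10^(53.4/10) = 218776.1624
Sum of linear values = 2372669.8379
L_total = 10 * log10(2372669.8379) = 63.75

63.75 dB


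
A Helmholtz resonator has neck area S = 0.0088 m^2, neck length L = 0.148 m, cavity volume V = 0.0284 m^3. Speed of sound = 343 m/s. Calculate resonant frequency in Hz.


Given values:
  S = 0.0088 m^2, L = 0.148 m, V = 0.0284 m^3, c = 343 m/s
Formula: f = (c / (2*pi)) * sqrt(S / (V * L))
Compute V * L = 0.0284 * 0.148 = 0.0042032
Compute S / (V * L) = 0.0088 / 0.0042032 = 2.0936
Compute sqrt(2.0936) = 1.446928
Compute c / (2*pi) = 343 / 6.283185 = 54.590148
f = 54.590148 * 1.446928 = 78.99

78.99 Hz


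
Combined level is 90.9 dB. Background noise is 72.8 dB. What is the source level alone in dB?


Given values:
  L_total = 90.9 dB, L_bg = 72.8 dB
Formula: L_source = 10 * log10(10^(L_total/10) - 10^(L_bg/10))
Convert to linear:
  10^(90.9/10) = 1230268770.8124
  10^(72.8/10) = 19054607.1796
Difference: 1230268770.8124 - 19054607.1796 = 1211214163.6328
L_source = 10 * log10(1211214163.6328) = 90.83

90.83 dB


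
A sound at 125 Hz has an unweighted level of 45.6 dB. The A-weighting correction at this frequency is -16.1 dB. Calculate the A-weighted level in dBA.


Given values:
  SPL = 45.6 dB
  A-weighting at 125 Hz = -16.1 dB
Formula: L_A = SPL + A_weight
L_A = 45.6 + (-16.1)
L_A = 29.5

29.5 dBA
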